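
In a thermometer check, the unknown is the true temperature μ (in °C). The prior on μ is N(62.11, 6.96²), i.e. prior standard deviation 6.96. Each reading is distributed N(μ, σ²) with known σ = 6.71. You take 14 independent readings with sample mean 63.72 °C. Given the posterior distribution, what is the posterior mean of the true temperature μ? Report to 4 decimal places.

For Normal data with known variance σ², a Normal(μ₀, σ₀²) prior on μ is conjugate. Posterior precision = 1/σ₀² + n/σ²; posterior mean is the precision-weighted average of μ₀ and x̄.
n·x̄ = 14·63.72 = 892.08.
σ₀² = 6.96² = 48.4416, σ² = 6.71² = 45.0241; σ² + n·σ₀² = 45.0241 + 14·48.4416 = 723.2065.
Posterior mean = (μ₀/σ₀² + n·x̄/σ²)/(1/σ₀² + n/σ²) = (σ²·μ₀ + σ₀²·n·x̄)/(σ² + n·σ₀²) = (45.0241·62.11 + 48.4416·892.08)/723.2065 = 46010.229379/723.2065 = 63.6198.

63.6198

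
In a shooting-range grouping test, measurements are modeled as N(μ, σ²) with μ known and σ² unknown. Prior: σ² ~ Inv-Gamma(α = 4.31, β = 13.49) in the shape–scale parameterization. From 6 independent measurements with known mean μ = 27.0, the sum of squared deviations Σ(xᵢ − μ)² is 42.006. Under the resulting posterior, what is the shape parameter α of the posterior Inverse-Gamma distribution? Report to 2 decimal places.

With known mean μ and an Inverse-Gamma(α, β) prior on σ², the Normal likelihood is conjugate: posterior is Inv-Gamma(α + n/2, β + Σ(xᵢ−μ)²/2).
Posterior: Inv-Gamma(4.31 + 6/2, 13.49 + 42.006/2) = Inv-Gamma(7.31, 34.4930).
Posterior α = 7.31.

7.31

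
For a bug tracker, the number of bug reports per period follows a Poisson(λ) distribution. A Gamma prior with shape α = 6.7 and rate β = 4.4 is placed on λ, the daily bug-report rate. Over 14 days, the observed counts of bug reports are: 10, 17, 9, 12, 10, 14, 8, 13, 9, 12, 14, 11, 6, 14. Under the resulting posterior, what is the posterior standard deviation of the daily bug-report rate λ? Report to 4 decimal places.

0.6996

With a Gamma(shape α, rate β) prior, the Poisson likelihood is conjugate: the posterior is Gamma(α + ΣXᵢ, β + n).
Sum of counts S = 159 over n = 14 days.
Posterior: Gamma(α+S, β+n) = Gamma(6.7+159, 4.4+14) = Gamma(165.7, 18.4).
SD = √α/β = √165.7/18.4 = 0.6996.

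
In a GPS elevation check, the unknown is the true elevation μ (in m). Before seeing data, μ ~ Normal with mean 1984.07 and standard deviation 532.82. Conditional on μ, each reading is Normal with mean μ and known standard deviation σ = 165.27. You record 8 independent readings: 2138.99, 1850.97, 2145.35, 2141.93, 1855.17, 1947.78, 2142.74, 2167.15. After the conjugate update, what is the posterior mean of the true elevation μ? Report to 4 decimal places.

For Normal data with known variance σ², a Normal(μ₀, σ₀²) prior on μ is conjugate. Posterior precision = 1/σ₀² + n/σ²; posterior mean is the precision-weighted average of μ₀ and x̄.
Σxᵢ = 2138.99 + 1850.97 + 2145.35 + 2141.93 + 1855.17 + 1947.78 + 2142.74 + 2167.15 = 16390.08, so n·x̄ = 16390.08.
σ₀² = 532.82² = 283897.1524, σ² = 165.27² = 27314.1729; σ² + n·σ₀² = 27314.1729 + 8·283897.1524 = 2298491.3921.
Posterior mean = (μ₀/σ₀² + n·x̄/σ²)/(1/σ₀² + n/σ²) = (σ²·μ₀ + σ₀²·n·x̄)/(σ² + n·σ₀²) = (27314.1729·1984.07 + 283897.1524·16390.08)/2298491.3921 = 4707290270.633895/2298491.3921 = 2047.9913.

2047.9913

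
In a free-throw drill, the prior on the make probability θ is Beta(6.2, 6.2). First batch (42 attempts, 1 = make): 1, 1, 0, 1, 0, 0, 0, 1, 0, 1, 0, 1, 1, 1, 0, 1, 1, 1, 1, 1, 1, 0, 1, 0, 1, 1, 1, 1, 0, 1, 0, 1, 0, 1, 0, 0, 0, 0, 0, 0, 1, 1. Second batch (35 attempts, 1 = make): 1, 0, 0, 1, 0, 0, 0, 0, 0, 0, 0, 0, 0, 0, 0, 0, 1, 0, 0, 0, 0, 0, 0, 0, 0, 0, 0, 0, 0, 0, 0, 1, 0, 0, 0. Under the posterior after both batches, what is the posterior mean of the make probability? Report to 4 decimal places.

The Beta prior is conjugate to a Binomial/Bernoulli likelihood; the update adds successes to α and failures to β.
After batch 1: Beta(6.2+24, 6.2+18) = Beta(30.2, 24.2).
After batch 2: Beta(30.2+4, 24.2+31) = Beta(34.2, 55.2).
Posterior mean = α/(α+β) = 34.2/89.4 = 0.3826.

0.3826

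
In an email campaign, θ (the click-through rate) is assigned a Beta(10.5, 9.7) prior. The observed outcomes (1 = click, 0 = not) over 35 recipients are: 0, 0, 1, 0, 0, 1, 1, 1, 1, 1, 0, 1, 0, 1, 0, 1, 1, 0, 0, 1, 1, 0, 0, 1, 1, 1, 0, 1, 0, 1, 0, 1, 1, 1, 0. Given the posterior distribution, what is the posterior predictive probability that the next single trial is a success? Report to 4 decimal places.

0.5525

The Beta prior is conjugate to a Binomial/Bernoulli likelihood; the update adds successes to α and failures to β.
Posterior: Beta(α+k, β+n−k) = Beta(10.5+20, 9.7+15) = Beta(30.5, 24.7).
For a single future Bernoulli trial, P(success | data) = α/(α+β) = 0.5525.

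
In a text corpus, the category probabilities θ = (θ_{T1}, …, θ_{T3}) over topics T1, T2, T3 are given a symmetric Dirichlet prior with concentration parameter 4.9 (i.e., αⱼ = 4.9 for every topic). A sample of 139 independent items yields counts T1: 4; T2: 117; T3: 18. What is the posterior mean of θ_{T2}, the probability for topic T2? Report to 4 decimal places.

0.7931

The Dirichlet prior is conjugate to the Multinomial likelihood: each posterior αⱼ = prior αⱼ + observed count nⱼ.
Posterior concentration: (8.9, 121.9, 22.9), total = 153.7.
E[θ_{T2}|data] = α_{T2}/Σα = 121.9/153.7 = 0.7931.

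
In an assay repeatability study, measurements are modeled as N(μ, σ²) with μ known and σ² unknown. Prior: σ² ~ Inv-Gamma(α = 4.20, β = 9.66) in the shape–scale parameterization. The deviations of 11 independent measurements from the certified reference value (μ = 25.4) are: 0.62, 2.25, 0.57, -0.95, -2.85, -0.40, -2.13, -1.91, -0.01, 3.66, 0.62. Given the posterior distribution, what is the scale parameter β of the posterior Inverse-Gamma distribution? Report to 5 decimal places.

28.12095

With known mean μ and an Inverse-Gamma(α, β) prior on σ², the Normal likelihood is conjugate: posterior is Inv-Gamma(α + n/2, β + Σ(xᵢ−μ)²/2).
Σ(xᵢ−μ)² = (0.62)² + (2.25)² + (0.57)² + (-0.95)² + (-2.85)² + (-0.40)² + (-2.13)² + (-1.91)² + (-0.01)² + (3.66)² + (0.62)² = 36.9219.
Posterior: Inv-Gamma(4.20 + 11/2, 9.66 + 36.9219/2) = Inv-Gamma(9.70, 28.12095).
Posterior β = 28.12095.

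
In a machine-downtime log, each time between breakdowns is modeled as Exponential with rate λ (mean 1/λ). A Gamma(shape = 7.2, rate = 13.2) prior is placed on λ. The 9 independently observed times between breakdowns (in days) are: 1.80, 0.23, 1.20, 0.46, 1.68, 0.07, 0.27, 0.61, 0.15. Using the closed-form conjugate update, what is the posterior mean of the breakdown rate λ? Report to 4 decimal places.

0.8236

With a Gamma(shape α, rate β) prior on the exponential rate λ, the posterior after n observations with total T = Σxᵢ is Gamma(α+n, β+T).
Sum of observations T = 6.47 days; n = 9.
Posterior: Gamma(7.2+9, 13.2+6.47) = Gamma(16.2, 19.67).
Posterior mean of λ = α/β = 16.2/19.67 = 0.8236.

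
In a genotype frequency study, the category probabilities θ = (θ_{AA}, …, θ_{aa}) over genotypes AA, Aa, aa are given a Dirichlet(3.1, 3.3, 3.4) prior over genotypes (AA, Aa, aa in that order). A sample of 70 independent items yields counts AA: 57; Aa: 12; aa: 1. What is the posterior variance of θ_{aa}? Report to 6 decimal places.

The Dirichlet prior is conjugate to the Multinomial likelihood: each posterior αⱼ = prior αⱼ + observed count nⱼ.
Posterior concentration: (60.1, 15.3, 4.4), total = 79.8.
Var[θ_j] = α_j(Σα−α_j)/((Σα)²(Σα+1)) = 4.4·75.4/(79.8²·80.8) = 0.000645.

0.000645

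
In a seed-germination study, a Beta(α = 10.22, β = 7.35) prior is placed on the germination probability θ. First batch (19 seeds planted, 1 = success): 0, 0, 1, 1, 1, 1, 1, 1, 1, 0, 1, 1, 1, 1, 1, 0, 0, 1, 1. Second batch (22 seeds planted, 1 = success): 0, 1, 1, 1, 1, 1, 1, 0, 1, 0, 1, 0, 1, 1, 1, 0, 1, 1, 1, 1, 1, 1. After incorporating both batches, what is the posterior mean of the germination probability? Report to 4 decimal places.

0.7038

The Beta prior is conjugate to a Binomial/Bernoulli likelihood; the update adds successes to α and failures to β.
After batch 1: Beta(10.22+14, 7.35+5) = Beta(24.22, 12.35).
After batch 2: Beta(24.22+17, 12.35+5) = Beta(41.22, 17.35).
Posterior mean = α/(α+β) = 41.22/58.57 = 0.7038.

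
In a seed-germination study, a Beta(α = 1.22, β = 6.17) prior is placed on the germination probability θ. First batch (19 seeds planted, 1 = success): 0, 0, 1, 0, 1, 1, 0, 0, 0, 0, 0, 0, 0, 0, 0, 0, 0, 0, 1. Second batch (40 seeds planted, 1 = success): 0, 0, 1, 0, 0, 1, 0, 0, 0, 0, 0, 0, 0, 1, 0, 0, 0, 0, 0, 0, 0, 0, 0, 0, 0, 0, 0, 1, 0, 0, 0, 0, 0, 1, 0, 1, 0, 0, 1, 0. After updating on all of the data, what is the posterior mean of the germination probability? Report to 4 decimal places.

0.1841

The Beta prior is conjugate to a Binomial/Bernoulli likelihood; the update adds successes to α and failures to β.
After batch 1: Beta(1.22+4, 6.17+15) = Beta(5.22, 21.17).
After batch 2: Beta(5.22+7, 21.17+33) = Beta(12.22, 54.17).
Posterior mean = α/(α+β) = 12.22/66.39 = 0.1841.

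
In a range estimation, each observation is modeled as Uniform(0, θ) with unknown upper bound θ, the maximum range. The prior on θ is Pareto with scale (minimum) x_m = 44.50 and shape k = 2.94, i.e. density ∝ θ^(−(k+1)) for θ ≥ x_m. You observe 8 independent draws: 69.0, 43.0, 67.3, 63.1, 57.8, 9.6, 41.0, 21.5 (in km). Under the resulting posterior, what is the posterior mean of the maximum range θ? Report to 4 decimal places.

A Pareto(scale x_m, shape k) prior on the upper bound θ of Uniform(0, θ) is conjugate: posterior is Pareto(max(x_m, max xᵢ), k + n).
Sample maximum = 69.0; prior scale x_m = 44.50 → posterior scale = max = 69.00.
Posterior shape = 2.94 + 8 = 10.94.
E[θ|data] = k·x_m/(k−1) = 10.94·69.00/9.94 = 75.9416.

75.9416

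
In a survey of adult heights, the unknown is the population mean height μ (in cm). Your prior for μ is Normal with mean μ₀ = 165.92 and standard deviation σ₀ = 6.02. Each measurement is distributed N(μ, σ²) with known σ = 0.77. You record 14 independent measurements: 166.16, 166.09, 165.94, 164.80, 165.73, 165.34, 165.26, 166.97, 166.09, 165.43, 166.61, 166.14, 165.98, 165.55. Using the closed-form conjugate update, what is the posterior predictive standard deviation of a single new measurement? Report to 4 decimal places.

For Normal data with known variance σ², a Normal(μ₀, σ₀²) prior on μ is conjugate. Posterior precision = 1/σ₀² + n/σ²; posterior mean is the precision-weighted average of μ₀ and x̄.
σ₀² = 6.02² = 36.2404, σ² = 0.77² = 0.5929; σ² + n·σ₀² = 0.5929 + 14·36.2404 = 507.9585.
Posterior precision = 1/σ₀² + n/σ² = 1/36.2404 + 14/0.5929 = (σ² + n·σ₀²)/(σ₀²σ²) = 507.9585/(36.2404·0.5929); posterior variance σₙ² = σ₀²σ²/(σ² + n·σ₀²) = 36.2404·0.5929/507.9585 = 0.042301.
Predictive variance for one new observation = σₙ² + σ² = 36.2404·0.5929/507.9585 + 0.5929 = σ²·(σ₀² + 507.9585)/507.9585 = 0.5929·544.1989/507.9585 = 0.635201; SD = √(0.5929·544.1989/507.9585) = 0.7970.

0.7970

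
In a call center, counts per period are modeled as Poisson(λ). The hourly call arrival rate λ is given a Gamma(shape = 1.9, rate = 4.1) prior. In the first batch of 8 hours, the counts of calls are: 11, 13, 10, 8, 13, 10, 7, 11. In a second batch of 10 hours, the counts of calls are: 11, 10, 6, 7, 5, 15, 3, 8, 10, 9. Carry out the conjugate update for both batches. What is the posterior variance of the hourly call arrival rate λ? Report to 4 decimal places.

With a Gamma(shape α, rate β) prior, the Poisson likelihood is conjugate: the posterior is Gamma(α + ΣXᵢ, β + n).
Batch 1: sum of counts S = 83 over n = 8 hours.
After batch 1: Gamma(α+S, β+n) = Gamma(1.9+83, 4.1+8) = Gamma(84.9, 12.1).
Batch 2: sum of counts S = 84 over n = 10 hours.
After batch 2: Gamma(α+S, β+n) = Gamma(84.9+84, 12.1+10) = Gamma(168.9, 22.1).
Var = α/β² = 168.9/22.1² = 0.3458.

0.3458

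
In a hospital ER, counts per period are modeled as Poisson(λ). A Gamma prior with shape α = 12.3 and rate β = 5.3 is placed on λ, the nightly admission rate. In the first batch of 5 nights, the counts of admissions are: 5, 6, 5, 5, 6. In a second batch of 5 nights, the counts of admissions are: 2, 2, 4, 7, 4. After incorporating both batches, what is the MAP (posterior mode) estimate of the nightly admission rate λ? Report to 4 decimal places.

With a Gamma(shape α, rate β) prior, the Poisson likelihood is conjugate: the posterior is Gamma(α + ΣXᵢ, β + n).
Batch 1: sum of counts S = 27 over n = 5 nights.
After batch 1: Gamma(α+S, β+n) = Gamma(12.3+27, 5.3+5) = Gamma(39.3, 10.3).
Batch 2: sum of counts S = 19 over n = 5 nights.
After batch 2: Gamma(α+S, β+n) = Gamma(39.3+19, 10.3+5) = Gamma(58.3, 15.3).
Mode of Gamma(α,β) for α≥1 is (α−1)/β = 57.3/15.3 = 3.7451.

3.7451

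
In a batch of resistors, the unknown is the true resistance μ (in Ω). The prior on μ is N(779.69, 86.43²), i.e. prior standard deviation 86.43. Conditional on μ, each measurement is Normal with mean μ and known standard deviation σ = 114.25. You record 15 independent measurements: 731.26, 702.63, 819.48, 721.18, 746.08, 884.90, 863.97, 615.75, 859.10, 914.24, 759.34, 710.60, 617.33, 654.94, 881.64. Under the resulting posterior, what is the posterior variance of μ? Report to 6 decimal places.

For Normal data with known variance σ², a Normal(μ₀, σ₀²) prior on μ is conjugate. Posterior precision = 1/σ₀² + n/σ²; posterior mean is the precision-weighted average of μ₀ and x̄.
σ₀² = 86.43² = 7470.1449, σ² = 114.25² = 13053.0625; σ² + n·σ₀² = 13053.0625 + 15·7470.1449 = 125105.236.
Posterior precision = 1/σ₀² + n/σ² = 1/7470.1449 + 15/13053.0625 = (σ² + n·σ₀²)/(σ₀²σ²) = 125105.236/(7470.1449·13053.0625); posterior variance σₙ² = σ₀²σ²/(σ² + n·σ₀²) = 7470.1449·13053.0625/125105.236 = 779.409970.

779.409970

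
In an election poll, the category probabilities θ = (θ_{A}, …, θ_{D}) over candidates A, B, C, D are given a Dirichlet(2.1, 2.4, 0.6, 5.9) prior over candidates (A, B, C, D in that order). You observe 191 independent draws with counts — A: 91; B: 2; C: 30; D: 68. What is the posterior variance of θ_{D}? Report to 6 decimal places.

0.001143

The Dirichlet prior is conjugate to the Multinomial likelihood: each posterior αⱼ = prior αⱼ + observed count nⱼ.
Posterior concentration: (93.1, 4.4, 30.6, 73.9), total = 202.0.
Var[θ_j] = α_j(Σα−α_j)/((Σα)²(Σα+1)) = 73.9·128.1/(202.0²·203.0) = 0.001143.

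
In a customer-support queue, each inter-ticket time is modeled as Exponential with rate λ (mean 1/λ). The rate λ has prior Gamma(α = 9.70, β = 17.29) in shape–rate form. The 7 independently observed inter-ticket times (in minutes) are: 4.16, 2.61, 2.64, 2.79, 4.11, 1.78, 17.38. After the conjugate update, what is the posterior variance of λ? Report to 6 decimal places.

0.005999

With a Gamma(shape α, rate β) prior on the exponential rate λ, the posterior after n observations with total T = Σxᵢ is Gamma(α+n, β+T).
Sum of observations T = 35.47 minutes; n = 7.
Posterior: Gamma(9.70+7, 17.29+35.47) = Gamma(16.70, 52.76).
Var = α/β² = 0.005999.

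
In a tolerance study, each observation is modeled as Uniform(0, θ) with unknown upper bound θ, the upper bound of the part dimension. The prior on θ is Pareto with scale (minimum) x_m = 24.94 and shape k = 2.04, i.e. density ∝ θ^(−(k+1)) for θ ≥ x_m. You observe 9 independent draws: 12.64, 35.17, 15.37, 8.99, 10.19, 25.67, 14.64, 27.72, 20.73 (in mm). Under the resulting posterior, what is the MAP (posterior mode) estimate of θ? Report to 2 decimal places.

35.17

A Pareto(scale x_m, shape k) prior on the upper bound θ of Uniform(0, θ) is conjugate: posterior is Pareto(max(x_m, max xᵢ), k + n).
Sample maximum = 35.17; prior scale x_m = 24.94 → posterior scale = max = 35.17.
Posterior shape = 2.04 + 9 = 11.04.
The Pareto density is decreasing on [x_m, ∞), so the mode is x_m = 35.17.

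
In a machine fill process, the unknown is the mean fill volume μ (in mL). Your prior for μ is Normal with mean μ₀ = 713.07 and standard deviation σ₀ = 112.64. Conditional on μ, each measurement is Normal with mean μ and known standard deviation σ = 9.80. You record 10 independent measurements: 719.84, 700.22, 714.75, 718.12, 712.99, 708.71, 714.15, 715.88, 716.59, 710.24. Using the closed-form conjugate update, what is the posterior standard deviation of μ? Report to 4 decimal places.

For Normal data with known variance σ², a Normal(μ₀, σ₀²) prior on μ is conjugate. Posterior precision = 1/σ₀² + n/σ²; posterior mean is the precision-weighted average of μ₀ and x̄.
σ₀² = 112.64² = 12687.7696, σ² = 9.80² = 96.04; σ² + n·σ₀² = 96.04 + 10·12687.7696 = 126973.736.
Posterior precision = 1/σ₀² + n/σ² = 1/12687.7696 + 10/96.04 = (σ² + n·σ₀²)/(σ₀²σ²) = 126973.736/(12687.7696·96.04); posterior variance σₙ² = σ₀²σ²/(σ² + n·σ₀²) = 12687.7696·96.04/126973.736 = 9.596736.
Posterior SD = √σₙ² = √(12687.7696·96.04/126973.736) = 3.0979.

3.0979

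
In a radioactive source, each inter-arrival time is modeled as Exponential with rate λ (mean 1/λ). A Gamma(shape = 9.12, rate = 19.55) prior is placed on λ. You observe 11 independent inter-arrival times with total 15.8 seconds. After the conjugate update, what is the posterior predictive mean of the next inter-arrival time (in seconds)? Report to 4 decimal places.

1.8488

With a Gamma(shape α, rate β) prior on the exponential rate λ, the posterior after n observations with total T = Σxᵢ is Gamma(α+n, β+T).
Posterior: Gamma(9.12+11, 19.55+15.8) = Gamma(20.12, 35.35).
The predictive distribution for the next observation is Lomax; its mean is β/(α−1) = 35.35/19.12 = 1.8488.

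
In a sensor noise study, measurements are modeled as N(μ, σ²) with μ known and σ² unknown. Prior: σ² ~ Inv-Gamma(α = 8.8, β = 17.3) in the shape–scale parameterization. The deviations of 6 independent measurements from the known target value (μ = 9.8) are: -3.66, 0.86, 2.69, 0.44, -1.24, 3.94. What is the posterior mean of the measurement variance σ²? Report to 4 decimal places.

With known mean μ and an Inverse-Gamma(α, β) prior on σ², the Normal likelihood is conjugate: posterior is Inv-Gamma(α + n/2, β + Σ(xᵢ−μ)²/2).
Σ(xᵢ−μ)² = (-3.66)² + (0.86)² + (2.69)² + (0.44)² + (-1.24)² + (3.94)² = 38.6261.
Posterior: Inv-Gamma(8.8 + 6/2, 17.3 + 38.6261/2) = Inv-Gamma(11.80, 36.61305).
E[σ²|data] = β/(α−1) = 36.61305/10.80 = 3.3901.

3.3901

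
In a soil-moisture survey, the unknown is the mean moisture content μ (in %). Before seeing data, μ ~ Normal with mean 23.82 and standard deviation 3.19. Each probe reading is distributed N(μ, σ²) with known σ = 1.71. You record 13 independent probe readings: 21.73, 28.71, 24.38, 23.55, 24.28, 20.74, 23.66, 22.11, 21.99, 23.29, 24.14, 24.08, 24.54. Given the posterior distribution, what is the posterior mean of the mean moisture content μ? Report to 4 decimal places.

For Normal data with known variance σ², a Normal(μ₀, σ₀²) prior on μ is conjugate. Posterior precision = 1/σ₀² + n/σ²; posterior mean is the precision-weighted average of μ₀ and x̄.
Σxᵢ = 21.73 + 28.71 + 24.38 + 23.55 + 24.28 + 20.74 + 23.66 + 22.11 + 21.99 + 23.29 + 24.14 + 24.08 + 24.54 = 307.2, so n·x̄ = 307.2.
σ₀² = 3.19² = 10.1761, σ² = 1.71² = 2.9241; σ² + n·σ₀² = 2.9241 + 13·10.1761 = 135.2134.
Posterior mean = (μ₀/σ₀² + n·x̄/σ²)/(1/σ₀² + n/σ²) = (σ²·μ₀ + σ₀²·n·x̄)/(σ² + n·σ₀²) = (2.9241·23.82 + 10.1761·307.2)/135.2134 = 3195.749982/135.2134 = 23.6349.

23.6349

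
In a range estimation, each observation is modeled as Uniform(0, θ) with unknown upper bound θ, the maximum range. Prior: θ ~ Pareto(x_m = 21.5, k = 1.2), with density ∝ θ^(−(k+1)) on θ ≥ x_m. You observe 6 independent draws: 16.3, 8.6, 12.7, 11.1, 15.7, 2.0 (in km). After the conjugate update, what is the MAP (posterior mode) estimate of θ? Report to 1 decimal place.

A Pareto(scale x_m, shape k) prior on the upper bound θ of Uniform(0, θ) is conjugate: posterior is Pareto(max(x_m, max xᵢ), k + n).
Sample maximum = 16.3; prior scale x_m = 21.5 → posterior scale = max = 21.5.
Posterior shape = 1.2 + 6 = 7.2.
The Pareto density is decreasing on [x_m, ∞), so the mode is x_m = 21.5.

21.5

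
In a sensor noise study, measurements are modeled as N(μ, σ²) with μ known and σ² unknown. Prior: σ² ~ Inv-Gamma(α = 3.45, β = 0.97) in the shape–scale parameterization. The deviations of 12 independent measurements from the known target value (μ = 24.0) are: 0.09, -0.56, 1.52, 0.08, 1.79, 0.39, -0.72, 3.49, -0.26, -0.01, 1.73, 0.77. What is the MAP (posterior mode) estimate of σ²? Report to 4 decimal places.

With known mean μ and an Inverse-Gamma(α, β) prior on σ², the Normal likelihood is conjugate: posterior is Inv-Gamma(α + n/2, β + Σ(xᵢ−μ)²/2).
Σ(xᵢ−μ)² = (0.09)² + (-0.56)² + (1.52)² + (0.08)² + (1.79)² + (0.39)² + (-0.72)² + (3.49)² + (-0.26)² + (-0.01)² + (1.73)² + (0.77)² = 22.3467.
Posterior: Inv-Gamma(3.45 + 12/2, 0.97 + 22.3467/2) = Inv-Gamma(9.45, 12.14335).
Mode = β/(α+1) = 12.14335/10.45 = 1.1620.

1.1620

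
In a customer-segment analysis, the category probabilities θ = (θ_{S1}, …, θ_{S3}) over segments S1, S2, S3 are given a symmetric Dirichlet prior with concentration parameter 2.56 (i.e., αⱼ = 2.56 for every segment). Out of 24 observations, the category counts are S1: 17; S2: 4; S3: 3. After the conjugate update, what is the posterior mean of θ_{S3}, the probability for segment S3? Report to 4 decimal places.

0.1755

The Dirichlet prior is conjugate to the Multinomial likelihood: each posterior αⱼ = prior αⱼ + observed count nⱼ.
Posterior concentration: (19.56, 6.56, 5.56), total = 31.68.
E[θ_{S3}|data] = α_{S3}/Σα = 5.56/31.68 = 0.1755.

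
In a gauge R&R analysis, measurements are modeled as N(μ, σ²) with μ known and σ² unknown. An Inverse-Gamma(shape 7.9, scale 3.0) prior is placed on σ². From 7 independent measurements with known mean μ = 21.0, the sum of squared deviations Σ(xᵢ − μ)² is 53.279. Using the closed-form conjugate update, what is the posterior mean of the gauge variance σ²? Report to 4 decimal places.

2.8500

With known mean μ and an Inverse-Gamma(α, β) prior on σ², the Normal likelihood is conjugate: posterior is Inv-Gamma(α + n/2, β + Σ(xᵢ−μ)²/2).
Posterior: Inv-Gamma(7.9 + 7/2, 3.0 + 53.279/2) = Inv-Gamma(11.40, 29.6395).
E[σ²|data] = β/(α−1) = 29.6395/10.40 = 2.8500.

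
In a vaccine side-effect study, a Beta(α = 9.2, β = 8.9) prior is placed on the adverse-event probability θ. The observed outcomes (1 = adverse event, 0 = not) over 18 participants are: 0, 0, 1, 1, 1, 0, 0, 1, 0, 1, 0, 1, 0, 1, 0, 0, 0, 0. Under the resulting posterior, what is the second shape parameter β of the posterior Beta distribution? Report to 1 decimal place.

19.9

The Beta prior is conjugate to a Binomial/Bernoulli likelihood; the update adds successes to α and failures to β.
Posterior: Beta(α+k, β+n−k) = Beta(9.2+7, 8.9+11) = Beta(16.2, 19.9).
Posterior β = 19.9.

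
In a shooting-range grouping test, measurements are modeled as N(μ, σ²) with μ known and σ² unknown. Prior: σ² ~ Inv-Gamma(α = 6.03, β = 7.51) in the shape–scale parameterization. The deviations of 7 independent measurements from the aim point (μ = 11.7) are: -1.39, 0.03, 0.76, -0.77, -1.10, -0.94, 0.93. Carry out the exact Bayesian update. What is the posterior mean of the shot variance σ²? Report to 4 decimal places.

1.2358

With known mean μ and an Inverse-Gamma(α, β) prior on σ², the Normal likelihood is conjugate: posterior is Inv-Gamma(α + n/2, β + Σ(xᵢ−μ)²/2).
Σ(xᵢ−μ)² = (-1.39)² + (0.03)² + (0.76)² + (-0.77)² + (-1.10)² + (-0.94)² + (0.93)² = 6.0620.
Posterior: Inv-Gamma(6.03 + 7/2, 7.51 + 6.0620/2) = Inv-Gamma(9.53, 10.54100).
E[σ²|data] = β/(α−1) = 10.54100/8.53 = 1.2358.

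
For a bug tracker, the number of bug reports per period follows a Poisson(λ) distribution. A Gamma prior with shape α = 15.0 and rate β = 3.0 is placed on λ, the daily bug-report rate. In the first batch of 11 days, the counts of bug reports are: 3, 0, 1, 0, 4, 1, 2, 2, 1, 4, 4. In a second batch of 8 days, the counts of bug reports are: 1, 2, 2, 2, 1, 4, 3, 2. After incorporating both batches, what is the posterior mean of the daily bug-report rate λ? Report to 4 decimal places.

With a Gamma(shape α, rate β) prior, the Poisson likelihood is conjugate: the posterior is Gamma(α + ΣXᵢ, β + n).
Batch 1: sum of counts S = 22 over n = 11 days.
After batch 1: Gamma(α+S, β+n) = Gamma(15.0+22, 3.0+11) = Gamma(37.0, 14.0).
Batch 2: sum of counts S = 17 over n = 8 days.
After batch 2: Gamma(α+S, β+n) = Gamma(37.0+17, 14.0+8) = Gamma(54.0, 22.0).
Posterior mean = α/β = 54.0/22.0 = 2.4545.

2.4545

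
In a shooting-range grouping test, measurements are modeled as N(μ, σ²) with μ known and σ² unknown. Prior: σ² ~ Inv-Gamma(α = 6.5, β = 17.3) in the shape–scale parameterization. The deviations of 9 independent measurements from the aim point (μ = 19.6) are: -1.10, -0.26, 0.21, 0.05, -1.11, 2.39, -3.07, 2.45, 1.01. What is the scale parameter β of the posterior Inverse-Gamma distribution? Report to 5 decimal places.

29.65795

With known mean μ and an Inverse-Gamma(α, β) prior on σ², the Normal likelihood is conjugate: posterior is Inv-Gamma(α + n/2, β + Σ(xᵢ−μ)²/2).
Σ(xᵢ−μ)² = (-1.10)² + (-0.26)² + (0.21)² + (0.05)² + (-1.11)² + (2.39)² + (-3.07)² + (2.45)² + (1.01)² = 24.7159.
Posterior: Inv-Gamma(6.5 + 9/2, 17.3 + 24.7159/2) = Inv-Gamma(11.00, 29.65795).
Posterior β = 29.65795.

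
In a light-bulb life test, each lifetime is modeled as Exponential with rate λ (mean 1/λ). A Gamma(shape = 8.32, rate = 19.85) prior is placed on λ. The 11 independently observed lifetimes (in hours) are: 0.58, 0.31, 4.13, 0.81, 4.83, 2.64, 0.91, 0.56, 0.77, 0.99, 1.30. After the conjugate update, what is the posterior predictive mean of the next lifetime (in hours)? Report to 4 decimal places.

2.0568

With a Gamma(shape α, rate β) prior on the exponential rate λ, the posterior after n observations with total T = Σxᵢ is Gamma(α+n, β+T).
Sum of observations T = 17.83 hours; n = 11.
Posterior: Gamma(8.32+11, 19.85+17.83) = Gamma(19.32, 37.68).
The predictive distribution for the next observation is Lomax; its mean is β/(α−1) = 37.68/18.32 = 2.0568.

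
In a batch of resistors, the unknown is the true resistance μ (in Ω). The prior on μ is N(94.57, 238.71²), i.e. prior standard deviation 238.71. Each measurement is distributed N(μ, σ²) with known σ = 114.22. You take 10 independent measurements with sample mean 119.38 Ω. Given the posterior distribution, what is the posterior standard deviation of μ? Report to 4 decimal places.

35.7130

For Normal data with known variance σ², a Normal(μ₀, σ₀²) prior on μ is conjugate. Posterior precision = 1/σ₀² + n/σ²; posterior mean is the precision-weighted average of μ₀ and x̄.
σ₀² = 238.71² = 56982.4641, σ² = 114.22² = 13046.2084; σ² + n·σ₀² = 13046.2084 + 10·56982.4641 = 582870.8494.
Posterior precision = 1/σ₀² + n/σ² = 1/56982.4641 + 10/13046.2084 = (σ² + n·σ₀²)/(σ₀²σ²) = 582870.8494/(56982.4641·13046.2084); posterior variance σₙ² = σ₀²σ²/(σ² + n·σ₀²) = 56982.4641·13046.2084/582870.8494 = 1275.419937.
Posterior SD = √σₙ² = √(56982.4641·13046.2084/582870.8494) = 35.7130.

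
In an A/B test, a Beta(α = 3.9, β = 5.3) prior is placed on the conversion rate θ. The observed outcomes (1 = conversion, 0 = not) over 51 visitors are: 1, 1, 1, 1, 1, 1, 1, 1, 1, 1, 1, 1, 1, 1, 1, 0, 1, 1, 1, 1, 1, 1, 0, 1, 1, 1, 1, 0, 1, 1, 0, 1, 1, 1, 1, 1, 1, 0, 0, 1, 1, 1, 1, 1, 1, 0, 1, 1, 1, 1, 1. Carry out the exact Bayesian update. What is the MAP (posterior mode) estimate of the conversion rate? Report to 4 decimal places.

The Beta prior is conjugate to a Binomial/Bernoulli likelihood; the update adds successes to α and failures to β.
Posterior: Beta(α+k, β+n−k) = Beta(3.9+44, 5.3+7) = Beta(47.9, 12.3).
Mode of Beta(a,b) for a,b>1 is (a−1)/(a+b−2) = 46.9/58.2 = 0.8058.

0.8058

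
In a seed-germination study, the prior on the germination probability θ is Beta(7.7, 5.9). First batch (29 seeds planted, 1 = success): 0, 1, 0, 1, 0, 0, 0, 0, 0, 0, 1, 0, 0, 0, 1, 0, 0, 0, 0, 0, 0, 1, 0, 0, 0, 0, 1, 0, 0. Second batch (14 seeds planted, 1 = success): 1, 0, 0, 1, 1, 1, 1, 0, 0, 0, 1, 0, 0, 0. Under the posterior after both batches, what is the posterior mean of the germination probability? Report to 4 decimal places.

0.3481

The Beta prior is conjugate to a Binomial/Bernoulli likelihood; the update adds successes to α and failures to β.
After batch 1: Beta(7.7+6, 5.9+23) = Beta(13.7, 28.9).
After batch 2: Beta(13.7+6, 28.9+8) = Beta(19.7, 36.9).
Posterior mean = α/(α+β) = 19.7/56.6 = 0.3481.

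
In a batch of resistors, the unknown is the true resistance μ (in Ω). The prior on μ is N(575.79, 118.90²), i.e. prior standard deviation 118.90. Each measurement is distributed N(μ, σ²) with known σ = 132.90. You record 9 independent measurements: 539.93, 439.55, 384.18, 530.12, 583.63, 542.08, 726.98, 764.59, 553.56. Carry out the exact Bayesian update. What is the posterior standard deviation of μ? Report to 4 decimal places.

For Normal data with known variance σ², a Normal(μ₀, σ₀²) prior on μ is conjugate. Posterior precision = 1/σ₀² + n/σ²; posterior mean is the precision-weighted average of μ₀ and x̄.
σ₀² = 118.90² = 14137.21, σ² = 132.90² = 17662.41; σ² + n·σ₀² = 17662.41 + 9·14137.21 = 144897.3.
Posterior precision = 1/σ₀² + n/σ² = 1/14137.21 + 9/17662.41 = (σ² + n·σ₀²)/(σ₀²σ²) = 144897.3/(14137.21·17662.41); posterior variance σₙ² = σ₀²σ²/(σ² + n·σ₀²) = 14137.21·17662.41/144897.3 = 1723.270201.
Posterior SD = √σₙ² = √(14137.21·17662.41/144897.3) = 41.5123.

41.5123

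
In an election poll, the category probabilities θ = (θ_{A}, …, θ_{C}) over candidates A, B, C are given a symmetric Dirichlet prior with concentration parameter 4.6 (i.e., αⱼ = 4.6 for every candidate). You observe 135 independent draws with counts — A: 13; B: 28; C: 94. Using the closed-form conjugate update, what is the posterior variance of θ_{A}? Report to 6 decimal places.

0.000696

The Dirichlet prior is conjugate to the Multinomial likelihood: each posterior αⱼ = prior αⱼ + observed count nⱼ.
Posterior concentration: (17.6, 32.6, 98.6), total = 148.8.
Var[θ_j] = α_j(Σα−α_j)/((Σα)²(Σα+1)) = 17.6·131.2/(148.8²·149.8) = 0.000696.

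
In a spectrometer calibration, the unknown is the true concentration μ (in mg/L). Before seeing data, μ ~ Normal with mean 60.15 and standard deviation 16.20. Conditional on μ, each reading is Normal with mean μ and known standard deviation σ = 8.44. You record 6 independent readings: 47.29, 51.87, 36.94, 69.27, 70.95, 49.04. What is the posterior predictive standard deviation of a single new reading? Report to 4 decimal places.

9.0880

For Normal data with known variance σ², a Normal(μ₀, σ₀²) prior on μ is conjugate. Posterior precision = 1/σ₀² + n/σ²; posterior mean is the precision-weighted average of μ₀ and x̄.
σ₀² = 16.20² = 262.44, σ² = 8.44² = 71.2336; σ² + n·σ₀² = 71.2336 + 6·262.44 = 1645.8736.
Posterior precision = 1/σ₀² + n/σ² = 1/262.44 + 6/71.2336 = (σ² + n·σ₀²)/(σ₀²σ²) = 1645.8736/(262.44·71.2336); posterior variance σₙ² = σ₀²σ²/(σ² + n·σ₀²) = 262.44·71.2336/1645.8736 = 11.358434.
Predictive variance for one new observation = σₙ² + σ² = 262.44·71.2336/1645.8736 + 71.2336 = σ²·(σ₀² + 1645.8736)/1645.8736 = 71.2336·1908.3136/1645.8736 = 82.592034; SD = √(71.2336·1908.3136/1645.8736) = 9.0880.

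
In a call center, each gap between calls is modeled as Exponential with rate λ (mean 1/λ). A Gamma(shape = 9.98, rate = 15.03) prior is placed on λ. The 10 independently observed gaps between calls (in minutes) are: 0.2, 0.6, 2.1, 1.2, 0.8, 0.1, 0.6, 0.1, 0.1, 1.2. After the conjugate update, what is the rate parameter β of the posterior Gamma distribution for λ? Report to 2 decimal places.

22.03

With a Gamma(shape α, rate β) prior on the exponential rate λ, the posterior after n observations with total T = Σxᵢ is Gamma(α+n, β+T).
Sum of observations T = 7.0 minutes; n = 10.
Posterior: Gamma(9.98+10, 15.03+7.0) = Gamma(19.98, 22.03).
Posterior β = 22.03.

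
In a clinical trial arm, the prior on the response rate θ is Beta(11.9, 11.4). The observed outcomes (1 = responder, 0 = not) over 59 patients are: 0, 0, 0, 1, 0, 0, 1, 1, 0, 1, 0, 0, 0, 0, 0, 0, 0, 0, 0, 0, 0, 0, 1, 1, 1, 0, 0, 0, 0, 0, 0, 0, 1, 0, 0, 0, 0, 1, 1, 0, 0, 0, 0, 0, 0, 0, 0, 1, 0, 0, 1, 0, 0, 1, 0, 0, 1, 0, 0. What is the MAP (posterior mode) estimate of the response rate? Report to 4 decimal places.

The Beta prior is conjugate to a Binomial/Bernoulli likelihood; the update adds successes to α and failures to β.
Posterior: Beta(α+k, β+n−k) = Beta(11.9+14, 11.4+45) = Beta(25.9, 56.4).
Mode of Beta(a,b) for a,b>1 is (a−1)/(a+b−2) = 24.9/80.3 = 0.3101.

0.3101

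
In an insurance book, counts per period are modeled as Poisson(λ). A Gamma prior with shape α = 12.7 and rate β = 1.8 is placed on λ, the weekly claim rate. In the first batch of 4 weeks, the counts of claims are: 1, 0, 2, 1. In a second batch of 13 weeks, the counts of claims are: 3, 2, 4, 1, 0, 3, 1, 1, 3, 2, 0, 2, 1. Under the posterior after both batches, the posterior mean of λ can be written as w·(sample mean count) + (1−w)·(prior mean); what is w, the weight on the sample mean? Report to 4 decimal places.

0.9043

With a Gamma(shape α, rate β) prior, the Poisson likelihood is conjugate: the posterior is Gamma(α + ΣXᵢ, β + n).
Total number of weeks: n = 4 + 13 = 17.
Posterior mean = (α₀+S)/(β₀+n) = [n/(β₀+n)]·(S/n) + [β₀/(β₀+n)]·(α₀/β₀), so only n and β₀ enter the weight.
Weight on data w = n/(β₀+n) = 17/(1.8+17) = 17/18.8 = 0.9043.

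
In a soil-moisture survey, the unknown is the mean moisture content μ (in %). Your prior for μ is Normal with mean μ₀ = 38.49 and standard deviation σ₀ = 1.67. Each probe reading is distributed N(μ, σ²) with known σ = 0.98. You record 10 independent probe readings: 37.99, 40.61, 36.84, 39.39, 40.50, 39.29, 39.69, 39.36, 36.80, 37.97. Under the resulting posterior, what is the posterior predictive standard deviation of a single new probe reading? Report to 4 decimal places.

1.0263

For Normal data with known variance σ², a Normal(μ₀, σ₀²) prior on μ is conjugate. Posterior precision = 1/σ₀² + n/σ²; posterior mean is the precision-weighted average of μ₀ and x̄.
σ₀² = 1.67² = 2.7889, σ² = 0.98² = 0.9604; σ² + n·σ₀² = 0.9604 + 10·2.7889 = 28.8494.
Posterior precision = 1/σ₀² + n/σ² = 1/2.7889 + 10/0.9604 = (σ² + n·σ₀²)/(σ₀²σ²) = 28.8494/(2.7889·0.9604); posterior variance σₙ² = σ₀²σ²/(σ² + n·σ₀²) = 2.7889·0.9604/28.8494 = 0.092843.
Predictive variance for one new observation = σₙ² + σ² = 2.7889·0.9604/28.8494 + 0.9604 = σ²·(σ₀² + 28.8494)/28.8494 = 0.9604·31.6383/28.8494 = 1.053243; SD = √(0.9604·31.6383/28.8494) = 1.0263.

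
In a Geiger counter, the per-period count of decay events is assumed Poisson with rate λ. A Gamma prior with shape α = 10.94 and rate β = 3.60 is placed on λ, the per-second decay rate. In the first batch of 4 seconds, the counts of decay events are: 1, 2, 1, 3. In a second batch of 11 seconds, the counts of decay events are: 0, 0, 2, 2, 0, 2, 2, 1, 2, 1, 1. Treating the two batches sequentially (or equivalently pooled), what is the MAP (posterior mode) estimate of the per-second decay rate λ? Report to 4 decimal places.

With a Gamma(shape α, rate β) prior, the Poisson likelihood is conjugate: the posterior is Gamma(α + ΣXᵢ, β + n).
Batch 1: sum of counts S = 7 over n = 4 seconds.
After batch 1: Gamma(α+S, β+n) = Gamma(10.94+7, 3.60+4) = Gamma(17.94, 7.60).
Batch 2: sum of counts S = 13 over n = 11 seconds.
After batch 2: Gamma(α+S, β+n) = Gamma(17.94+13, 7.60+11) = Gamma(30.94, 18.60).
Mode of Gamma(α,β) for α≥1 is (α−1)/β = 29.94/18.60 = 1.6097.

1.6097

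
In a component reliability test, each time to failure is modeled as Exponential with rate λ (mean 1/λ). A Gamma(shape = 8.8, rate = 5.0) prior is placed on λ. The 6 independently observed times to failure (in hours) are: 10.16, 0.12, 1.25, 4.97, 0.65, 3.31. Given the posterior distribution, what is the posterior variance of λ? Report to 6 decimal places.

0.022832

With a Gamma(shape α, rate β) prior on the exponential rate λ, the posterior after n observations with total T = Σxᵢ is Gamma(α+n, β+T).
Sum of observations T = 20.46 hours; n = 6.
Posterior: Gamma(8.8+6, 5.0+20.46) = Gamma(14.8, 25.46).
Var = α/β² = 0.022832.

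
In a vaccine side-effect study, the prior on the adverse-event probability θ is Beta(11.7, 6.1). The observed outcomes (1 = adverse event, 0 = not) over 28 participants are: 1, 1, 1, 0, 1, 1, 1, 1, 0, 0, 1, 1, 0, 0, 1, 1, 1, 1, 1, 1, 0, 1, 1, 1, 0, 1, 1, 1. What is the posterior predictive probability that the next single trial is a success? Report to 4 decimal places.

0.7140

The Beta prior is conjugate to a Binomial/Bernoulli likelihood; the update adds successes to α and failures to β.
Posterior: Beta(α+k, β+n−k) = Beta(11.7+21, 6.1+7) = Beta(32.7, 13.1).
For a single future Bernoulli trial, P(success | data) = α/(α+β) = 0.7140.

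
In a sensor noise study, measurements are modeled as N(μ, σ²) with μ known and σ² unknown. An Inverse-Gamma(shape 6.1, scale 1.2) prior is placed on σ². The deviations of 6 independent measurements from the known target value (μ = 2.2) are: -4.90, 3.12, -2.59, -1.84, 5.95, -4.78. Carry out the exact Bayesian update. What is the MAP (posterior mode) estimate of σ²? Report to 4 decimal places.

With known mean μ and an Inverse-Gamma(α, β) prior on σ², the Normal likelihood is conjugate: posterior is Inv-Gamma(α + n/2, β + Σ(xᵢ−μ)²/2).
Σ(xᵢ−μ)² = (-4.90)² + (3.12)² + (-2.59)² + (-1.84)² + (5.95)² + (-4.78)² = 102.0890.
Posterior: Inv-Gamma(6.1 + 6/2, 1.2 + 102.0890/2) = Inv-Gamma(9.10, 52.24450).
Mode = β/(α+1) = 52.24450/10.10 = 5.1727.

5.1727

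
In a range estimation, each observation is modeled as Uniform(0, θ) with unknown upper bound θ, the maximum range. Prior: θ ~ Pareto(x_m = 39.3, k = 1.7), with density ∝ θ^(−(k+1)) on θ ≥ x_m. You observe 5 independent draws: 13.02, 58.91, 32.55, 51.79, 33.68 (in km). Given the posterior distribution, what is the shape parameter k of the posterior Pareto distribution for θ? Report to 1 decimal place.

6.7

A Pareto(scale x_m, shape k) prior on the upper bound θ of Uniform(0, θ) is conjugate: posterior is Pareto(max(x_m, max xᵢ), k + n).
Sample maximum = 58.91; prior scale x_m = 39.3 → posterior scale = max = 58.91.
Posterior shape = 1.7 + 5 = 6.7.
Posterior shape k = 6.7.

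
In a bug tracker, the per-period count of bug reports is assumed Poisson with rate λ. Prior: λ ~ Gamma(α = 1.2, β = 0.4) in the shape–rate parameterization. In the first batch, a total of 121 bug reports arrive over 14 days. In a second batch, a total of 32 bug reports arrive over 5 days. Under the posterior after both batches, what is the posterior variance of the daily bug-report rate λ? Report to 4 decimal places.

0.4097

With a Gamma(shape α, rate β) prior, the Poisson likelihood is conjugate: the posterior is Gamma(α + ΣXᵢ, β + n).
After batch 1: Gamma(α+S, β+n) = Gamma(1.2+121, 0.4+14) = Gamma(122.2, 14.4).
After batch 2: Gamma(α+S, β+n) = Gamma(122.2+32, 14.4+5) = Gamma(154.2, 19.4).
Var = α/β² = 154.2/19.4² = 0.4097.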